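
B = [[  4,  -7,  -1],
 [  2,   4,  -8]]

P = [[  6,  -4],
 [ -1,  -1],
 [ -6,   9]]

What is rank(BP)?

2

First compute BP:
[[ 37, -18],
 [ 56, -84]]
Now row reduce the product.
R2 ← R2 − (56/37)·R1: [0, -2100/37]
2 nonzero rows, so rank(BP) = 2.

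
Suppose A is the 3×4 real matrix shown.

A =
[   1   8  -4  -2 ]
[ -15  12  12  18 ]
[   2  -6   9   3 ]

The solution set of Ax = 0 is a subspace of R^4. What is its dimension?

1

Row reduce to echelon form.
R2 ← R2 + (15)·R1: [0, 132, -48, -12]
R3 ← R3 − (2)·R1: [0, -22, 17, 7]
R3 ← R3 + (1/6)·R2: [0, 0, 9, 5]
3 nonzero rows, so rank(A) = 3.
A has 4 columns; by rank–nullity, nullity = 4 − 3 = 1.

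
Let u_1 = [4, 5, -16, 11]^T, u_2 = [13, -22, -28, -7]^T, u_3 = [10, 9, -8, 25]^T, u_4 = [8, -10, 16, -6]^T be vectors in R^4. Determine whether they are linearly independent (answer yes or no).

yes

Form the matrix with these vectors as rows and row reduce.
R2 ← R2 − (13/4)·R1: [0, -153/4, 24, -171/4]
R3 ← R3 − (5/2)·R1: [0, -7/2, 32, -5/2]
R4 ← R4 − (2)·R1: [0, -20, 48, -28]
R3 ← R3 − (14/153)·R2: [0, 0, 1520/51, 24/17]
R4 ← R4 − (80/153)·R2: [0, 0, 1808/51, -96/17]
R4 ← R4 − (113/95)·R3: [0, 0, 0, -696/95]
4 nonzero rows, so the 4 vectors span a space of dimension 4.
Since 4 = 4, the vectors are linearly independent.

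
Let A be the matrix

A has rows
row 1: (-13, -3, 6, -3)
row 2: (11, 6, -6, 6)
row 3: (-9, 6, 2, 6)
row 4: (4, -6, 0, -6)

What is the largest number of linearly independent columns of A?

2

Row reduce to echelon form.
R2 ← R2 + (11/13)·R1: [0, 45/13, -12/13, 45/13]
R3 ← R3 − (9/13)·R1: [0, 105/13, -28/13, 105/13]
R4 ← R4 + (4/13)·R1: [0, -90/13, 24/13, -90/13]
R3 ← R3 − (7/3)·R2: [0, 0, 0, 0]
R4 ← R4 + (2)·R2: [0, 0, 0, 0]
Echelon form has 2 nonzero rows, so rank(A) = 2.
The rank gives the maximum number of linearly independent columns: 2.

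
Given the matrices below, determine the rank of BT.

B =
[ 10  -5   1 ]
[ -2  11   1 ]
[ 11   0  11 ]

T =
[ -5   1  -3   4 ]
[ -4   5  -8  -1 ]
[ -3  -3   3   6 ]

First compute BT:
[[-33, -18,  13,  51],
 [-37,  50, -79, -13],
 [-88, -22,   0, 110]]
Now row reduce the product.
R2 ← R2 − (37/33)·R1: [0, 772/11, -3088/33, -772/11]
R3 ← R3 − (8/3)·R1: [0, 26, -104/3, -26]
R3 ← R3 − (143/386)·R2: [0, 0, 0, 0]
2 nonzero rows, so rank(BT) = 2.

2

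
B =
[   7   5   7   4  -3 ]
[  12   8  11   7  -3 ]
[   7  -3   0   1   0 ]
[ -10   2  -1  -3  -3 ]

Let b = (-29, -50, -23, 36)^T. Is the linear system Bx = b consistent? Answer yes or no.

Row reduce the augmented matrix [B | b].
R2 ← R2 − (12/7)·R1: [0, -4/7, -1, 1/7, 15/7, -2/7]
R3 ← R3 − R1: [0, -8, -7, -3, 3, 6]
R4 ← R4 + (10/7)·R1: [0, 64/7, 9, 19/7, -51/7, -38/7]
R3 ← R3 − (14)·R2: [0, 0, 7, -5, -27, 10]
R4 ← R4 + (16)·R2: [0, 0, -7, 5, 27, -10]
R4 ← R4 + R3: [0, 0, 0, 0, 0, 0]
The echelon form has 3 nonzero rows, and every pivot lies in the first 5 columns, so rank(B) = rank([B|b]) = 3.
The system is consistent.

yes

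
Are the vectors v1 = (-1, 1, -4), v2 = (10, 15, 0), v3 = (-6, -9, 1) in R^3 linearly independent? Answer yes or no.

Form the matrix with these vectors as rows and row reduce.
R2 ← R2 + (10)·R1: [0, 25, -40]
R3 ← R3 − (6)·R1: [0, -15, 25]
R3 ← R3 + (3/5)·R2: [0, 0, 1]
3 nonzero rows, so the 3 vectors span a space of dimension 3.
Since 3 = 3, the vectors are linearly independent.

yes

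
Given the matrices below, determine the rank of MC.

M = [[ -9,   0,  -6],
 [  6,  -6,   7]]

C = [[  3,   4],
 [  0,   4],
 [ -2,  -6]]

First compute MC:
[[-15,   0],
 [  4, -42]]
Now row reduce the product.
R2 ← R2 + (4/15)·R1: [0, -42]
2 nonzero rows, so rank(MC) = 2.

2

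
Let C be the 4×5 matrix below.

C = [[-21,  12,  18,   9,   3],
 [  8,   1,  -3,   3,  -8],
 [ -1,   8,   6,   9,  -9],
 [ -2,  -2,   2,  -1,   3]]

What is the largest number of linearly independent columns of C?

3

Row reduce to echelon form.
R2 ← R2 + (8/21)·R1: [0, 39/7, 27/7, 45/7, -48/7]
R3 ← R3 − (1/21)·R1: [0, 52/7, 36/7, 60/7, -64/7]
R4 ← R4 − (2/21)·R1: [0, -22/7, 2/7, -13/7, 19/7]
R3 ← R3 − (4/3)·R2: [0, 0, 0, 0, 0]
R4 ← R4 + (22/39)·R2: [0, 0, 32/13, 23/13, -15/13]
Swap R3 ↔ R4
Echelon form has 3 nonzero rows, so rank(C) = 3.
The rank gives the maximum number of linearly independent columns: 3.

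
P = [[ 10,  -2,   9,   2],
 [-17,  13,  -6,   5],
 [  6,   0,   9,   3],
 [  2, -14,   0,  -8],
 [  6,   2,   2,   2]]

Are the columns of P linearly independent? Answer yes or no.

Row reduce P to echelon form.
R2 ← R2 + (17/10)·R1: [0, 48/5, 93/10, 42/5]
R3 ← R3 − (3/5)·R1: [0, 6/5, 18/5, 9/5]
R4 ← R4 − (1/5)·R1: [0, -68/5, -9/5, -42/5]
R5 ← R5 − (3/5)·R1: [0, 16/5, -17/5, 4/5]
R3 ← R3 − (1/8)·R2: [0, 0, 39/16, 3/4]
R4 ← R4 + (17/12)·R2: [0, 0, 91/8, 7/2]
R5 ← R5 − (1/3)·R2: [0, 0, -13/2, -2]
R4 ← R4 − (14/3)·R3: [0, 0, 0, 0]
R5 ← R5 + (8/3)·R3: [0, 0, 0, 0]
3 pivots among 4 columns.
Only 3 < 4 pivot columns, so the columns are linearly dependent.

no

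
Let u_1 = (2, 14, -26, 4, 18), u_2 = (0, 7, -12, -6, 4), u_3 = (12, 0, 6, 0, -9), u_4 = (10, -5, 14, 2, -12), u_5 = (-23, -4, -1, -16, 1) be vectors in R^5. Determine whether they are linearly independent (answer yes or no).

no

Form the matrix with these vectors as rows and row reduce.
R3 ← R3 − (6)·R1: [0, -84, 162, -24, -117]
R4 ← R4 − (5)·R1: [0, -75, 144, -18, -102]
R5 ← R5 + (23/2)·R1: [0, 157, -300, 30, 208]
R3 ← R3 + (12)·R2: [0, 0, 18, -96, -69]
R4 ← R4 + (75/7)·R2: [0, 0, 108/7, -576/7, -414/7]
R5 ← R5 − (157/7)·R2: [0, 0, -216/7, 1152/7, 828/7]
R4 ← R4 − (6/7)·R3: [0, 0, 0, 0, 0]
R5 ← R5 + (12/7)·R3: [0, 0, 0, 0, 0]
3 nonzero rows, so the 5 vectors span a space of dimension 3.
Since 3 < 5, the vectors are linearly dependent.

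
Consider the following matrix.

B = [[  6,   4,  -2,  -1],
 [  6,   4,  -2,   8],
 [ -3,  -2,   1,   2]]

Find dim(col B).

2

Row reduce to echelon form.
R2 ← R2 − R1: [0, 0, 0, 9]
R3 ← R3 + (1/2)·R1: [0, 0, 0, 3/2]
R3 ← R3 − (1/6)·R2: [0, 0, 0, 0]
Echelon form has 2 nonzero rows, so rank(B) = 2.
The column space has dimension equal to the rank: 2.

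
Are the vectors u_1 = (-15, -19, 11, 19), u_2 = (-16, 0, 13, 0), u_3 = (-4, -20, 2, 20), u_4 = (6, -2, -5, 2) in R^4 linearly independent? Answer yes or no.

no

Form the matrix with these vectors as rows and row reduce.
R2 ← R2 − (16/15)·R1: [0, 304/15, 19/15, -304/15]
R3 ← R3 − (4/15)·R1: [0, -224/15, -14/15, 224/15]
R4 ← R4 + (2/5)·R1: [0, -48/5, -3/5, 48/5]
R3 ← R3 + (14/19)·R2: [0, 0, 0, 0]
R4 ← R4 + (9/19)·R2: [0, 0, 0, 0]
2 nonzero rows, so the 4 vectors span a space of dimension 2.
Since 2 < 4, the vectors are linearly dependent.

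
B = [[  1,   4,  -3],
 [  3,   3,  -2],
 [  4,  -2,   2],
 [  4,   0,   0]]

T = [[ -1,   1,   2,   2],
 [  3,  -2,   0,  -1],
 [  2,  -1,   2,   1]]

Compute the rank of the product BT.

2

First compute BT:
[[  5,  -4,  -4,  -5],
 [  2,  -1,   2,   1],
 [ -6,   6,  12,  12],
 [ -4,   4,   8,   8]]
Now row reduce the product.
R2 ← R2 − (2/5)·R1: [0, 3/5, 18/5, 3]
R3 ← R3 + (6/5)·R1: [0, 6/5, 36/5, 6]
R4 ← R4 + (4/5)·R1: [0, 4/5, 24/5, 4]
R3 ← R3 − (2)·R2: [0, 0, 0, 0]
R4 ← R4 − (4/3)·R2: [0, 0, 0, 0]
2 nonzero rows, so rank(BT) = 2.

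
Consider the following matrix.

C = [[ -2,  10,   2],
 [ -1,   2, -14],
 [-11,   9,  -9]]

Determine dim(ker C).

Row reduce to echelon form.
R2 ← R2 − (1/2)·R1: [0, -3, -15]
R3 ← R3 − (11/2)·R1: [0, -46, -20]
R3 ← R3 − (46/3)·R2: [0, 0, 210]
3 nonzero rows, so rank(C) = 3.
C has 3 columns; by rank–nullity, nullity = 3 − 3 = 0.

0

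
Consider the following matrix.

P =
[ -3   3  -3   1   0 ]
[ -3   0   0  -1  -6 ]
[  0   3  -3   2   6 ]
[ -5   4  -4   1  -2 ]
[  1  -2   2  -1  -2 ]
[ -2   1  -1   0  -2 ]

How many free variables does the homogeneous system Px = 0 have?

3

Row reduce to echelon form.
R2 ← R2 − R1: [0, -3, 3, -2, -6]
R4 ← R4 − (5/3)·R1: [0, -1, 1, -2/3, -2]
R5 ← R5 + (1/3)·R1: [0, -1, 1, -2/3, -2]
R6 ← R6 − (2/3)·R1: [0, -1, 1, -2/3, -2]
R3 ← R3 + R2: [0, 0, 0, 0, 0]
R4 ← R4 − (1/3)·R2: [0, 0, 0, 0, 0]
R5 ← R5 − (1/3)·R2: [0, 0, 0, 0, 0]
R6 ← R6 − (1/3)·R2: [0, 0, 0, 0, 0]
2 nonzero rows, so rank(P) = 2.
P has 5 columns; by rank–nullity, nullity = 5 − 2 = 3.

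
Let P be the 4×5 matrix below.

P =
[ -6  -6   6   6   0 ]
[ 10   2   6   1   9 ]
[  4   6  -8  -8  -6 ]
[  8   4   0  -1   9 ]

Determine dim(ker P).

Row reduce to echelon form.
R2 ← R2 + (5/3)·R1: [0, -8, 16, 11, 9]
R3 ← R3 + (2/3)·R1: [0, 2, -4, -4, -6]
R4 ← R4 + (4/3)·R1: [0, -4, 8, 7, 9]
R3 ← R3 + (1/4)·R2: [0, 0, 0, -5/4, -15/4]
R4 ← R4 − (1/2)·R2: [0, 0, 0, 3/2, 9/2]
R4 ← R4 + (6/5)·R3: [0, 0, 0, 0, 0]
3 nonzero rows, so rank(P) = 3.
P has 5 columns; by rank–nullity, nullity = 5 − 3 = 2.

2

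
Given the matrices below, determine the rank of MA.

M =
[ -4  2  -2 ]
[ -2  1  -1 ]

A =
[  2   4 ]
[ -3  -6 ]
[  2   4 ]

First compute MA:
[[-18, -36],
 [ -9, -18]]
Now row reduce the product.
R2 ← R2 − (1/2)·R1: [0, 0]
1 nonzero row, so rank(MA) = 1.

1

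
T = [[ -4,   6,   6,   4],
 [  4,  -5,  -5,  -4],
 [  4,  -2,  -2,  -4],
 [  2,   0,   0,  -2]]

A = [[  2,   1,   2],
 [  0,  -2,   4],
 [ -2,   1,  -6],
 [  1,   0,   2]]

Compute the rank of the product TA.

First compute TA:
[[-16, -10, -12],
 [ 14,   9,  10],
 [  8,   6,   4],
 [  2,   2,   0]]
Now row reduce the product.
R2 ← R2 + (7/8)·R1: [0, 1/4, -1/2]
R3 ← R3 + (1/2)·R1: [0, 1, -2]
R4 ← R4 + (1/8)·R1: [0, 3/4, -3/2]
R3 ← R3 − (4)·R2: [0, 0, 0]
R4 ← R4 − (3)·R2: [0, 0, 0]
2 nonzero rows, so rank(TA) = 2.

2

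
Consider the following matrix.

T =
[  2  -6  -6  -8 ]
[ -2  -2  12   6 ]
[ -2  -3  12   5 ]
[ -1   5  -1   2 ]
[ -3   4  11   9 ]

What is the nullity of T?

Row reduce to echelon form.
R2 ← R2 + R1: [0, -8, 6, -2]
R3 ← R3 + R1: [0, -9, 6, -3]
R4 ← R4 + (1/2)·R1: [0, 2, -4, -2]
R5 ← R5 + (3/2)·R1: [0, -5, 2, -3]
R3 ← R3 − (9/8)·R2: [0, 0, -3/4, -3/4]
R4 ← R4 + (1/4)·R2: [0, 0, -5/2, -5/2]
R5 ← R5 − (5/8)·R2: [0, 0, -7/4, -7/4]
R4 ← R4 − (10/3)·R3: [0, 0, 0, 0]
R5 ← R5 − (7/3)·R3: [0, 0, 0, 0]
3 nonzero rows, so rank(T) = 3.
T has 4 columns; by rank–nullity, nullity = 4 − 3 = 1.

1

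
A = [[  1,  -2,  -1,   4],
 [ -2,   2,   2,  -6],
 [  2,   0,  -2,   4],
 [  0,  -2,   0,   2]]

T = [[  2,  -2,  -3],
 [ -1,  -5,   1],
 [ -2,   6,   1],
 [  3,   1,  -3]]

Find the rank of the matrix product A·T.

First compute AT:
[[ 18,   6, -18],
 [-28,   0,  28],
 [ 20, -12, -20],
 [  8,  12,  -8]]
Now row reduce the product.
R2 ← R2 + (14/9)·R1: [0, 28/3, 0]
R3 ← R3 − (10/9)·R1: [0, -56/3, 0]
R4 ← R4 − (4/9)·R1: [0, 28/3, 0]
R3 ← R3 + (2)·R2: [0, 0, 0]
R4 ← R4 − R2: [0, 0, 0]
2 nonzero rows, so rank(AT) = 2.

2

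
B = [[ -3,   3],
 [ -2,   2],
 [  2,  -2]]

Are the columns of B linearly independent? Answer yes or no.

Row reduce B to echelon form.
R2 ← R2 − (2/3)·R1: [0, 0]
R3 ← R3 + (2/3)·R1: [0, 0]
1 pivot among 2 columns.
Only 1 < 2 pivot columns, so the columns are linearly dependent.

no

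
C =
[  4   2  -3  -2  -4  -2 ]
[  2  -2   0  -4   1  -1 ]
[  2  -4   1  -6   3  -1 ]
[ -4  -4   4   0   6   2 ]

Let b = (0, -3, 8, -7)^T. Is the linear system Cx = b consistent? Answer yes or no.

no

Row reduce the augmented matrix [C | b].
R2 ← R2 − (1/2)·R1: [0, -3, 3/2, -3, 3, 0, -3]
R3 ← R3 − (1/2)·R1: [0, -5, 5/2, -5, 5, 0, 8]
R4 ← R4 + R1: [0, -2, 1, -2, 2, 0, -7]
R3 ← R3 − (5/3)·R2: [0, 0, 0, 0, 0, 0, 13]
R4 ← R4 − (2/3)·R2: [0, 0, 0, 0, 0, 0, -5]
R4 ← R4 + (5/13)·R3: [0, 0, 0, 0, 0, 0, 0]
The echelon form has 3 nonzero rows; the last pivot sits in the augmented column, so rank(C) = 2 but rank([C|b]) = 3.
Since the ranks differ, the system is inconsistent.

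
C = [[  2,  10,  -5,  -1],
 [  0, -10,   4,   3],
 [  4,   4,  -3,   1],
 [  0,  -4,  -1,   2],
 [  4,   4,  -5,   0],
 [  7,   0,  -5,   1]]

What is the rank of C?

4

Row reduce to echelon form.
R3 ← R3 − (2)·R1: [0, -16, 7, 3]
R5 ← R5 − (2)·R1: [0, -16, 5, 2]
R6 ← R6 − (7/2)·R1: [0, -35, 25/2, 9/2]
R3 ← R3 − (8/5)·R2: [0, 0, 3/5, -9/5]
R4 ← R4 − (2/5)·R2: [0, 0, -13/5, 4/5]
R5 ← R5 − (8/5)·R2: [0, 0, -7/5, -14/5]
R6 ← R6 − (7/2)·R2: [0, 0, -3/2, -6]
R4 ← R4 + (13/3)·R3: [0, 0, 0, -7]
R5 ← R5 + (7/3)·R3: [0, 0, 0, -7]
R6 ← R6 + (5/2)·R3: [0, 0, 0, -21/2]
R5 ← R5 − R4: [0, 0, 0, 0]
R6 ← R6 − (3/2)·R4: [0, 0, 0, 0]
Echelon form has 4 nonzero rows, so rank(C) = 4.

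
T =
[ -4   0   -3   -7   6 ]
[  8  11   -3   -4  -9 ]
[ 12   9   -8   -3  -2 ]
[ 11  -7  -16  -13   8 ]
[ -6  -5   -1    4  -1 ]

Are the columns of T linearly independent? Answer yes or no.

yes

Row reduce T to echelon form.
R2 ← R2 + (2)·R1: [0, 11, -9, -18, 3]
R3 ← R3 + (3)·R1: [0, 9, -17, -24, 16]
R4 ← R4 + (11/4)·R1: [0, -7, -97/4, -129/4, 49/2]
R5 ← R5 − (3/2)·R1: [0, -5, 7/2, 29/2, -10]
R3 ← R3 − (9/11)·R2: [0, 0, -106/11, -102/11, 149/11]
R4 ← R4 + (7/11)·R2: [0, 0, -1319/44, -1923/44, 581/22]
R5 ← R5 + (5/11)·R2: [0, 0, -13/22, 139/22, -95/11]
R4 ← R4 − (1319/424)·R3: [0, 0, 0, -1575/106, -6669/424]
R5 ← R5 − (13/212)·R3: [0, 0, 0, 365/53, -2007/212]
R5 ← R5 + (146/315)·R4: [0, 0, 0, 0, -1173/70]
5 pivots among 5 columns.
Every column is a pivot column, so the columns are linearly independent.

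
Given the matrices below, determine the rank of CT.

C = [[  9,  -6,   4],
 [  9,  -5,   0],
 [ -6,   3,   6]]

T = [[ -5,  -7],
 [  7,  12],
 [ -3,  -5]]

2

First compute CT:
[[-99, -155],
 [-80, -123],
 [ 33,  48]]
Now row reduce the product.
R2 ← R2 − (80/99)·R1: [0, 223/99]
R3 ← R3 + (1/3)·R1: [0, -11/3]
R3 ← R3 + (363/223)·R2: [0, 0]
2 nonzero rows, so rank(CT) = 2.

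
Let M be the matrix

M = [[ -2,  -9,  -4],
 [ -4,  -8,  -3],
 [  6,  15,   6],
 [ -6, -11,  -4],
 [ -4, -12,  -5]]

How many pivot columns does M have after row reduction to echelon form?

Row reduce to echelon form.
R2 ← R2 − (2)·R1: [0, 10, 5]
R3 ← R3 + (3)·R1: [0, -12, -6]
R4 ← R4 − (3)·R1: [0, 16, 8]
R5 ← R5 − (2)·R1: [0, 6, 3]
R3 ← R3 + (6/5)·R2: [0, 0, 0]
R4 ← R4 − (8/5)·R2: [0, 0, 0]
R5 ← R5 − (3/5)·R2: [0, 0, 0]
Echelon form has 2 nonzero rows, so rank(M) = 2.
Each nonzero row contributes one pivot column: 2 pivot columns.

2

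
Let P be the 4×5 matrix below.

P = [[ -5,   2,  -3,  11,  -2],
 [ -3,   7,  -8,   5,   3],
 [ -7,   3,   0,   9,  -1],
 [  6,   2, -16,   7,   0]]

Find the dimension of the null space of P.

Row reduce to echelon form.
R2 ← R2 − (3/5)·R1: [0, 29/5, -31/5, -8/5, 21/5]
R3 ← R3 − (7/5)·R1: [0, 1/5, 21/5, -32/5, 9/5]
R4 ← R4 + (6/5)·R1: [0, 22/5, -98/5, 101/5, -12/5]
R3 ← R3 − (1/29)·R2: [0, 0, 128/29, -184/29, 48/29]
R4 ← R4 − (22/29)·R2: [0, 0, -432/29, 621/29, -162/29]
R4 ← R4 + (27/8)·R3: [0, 0, 0, 0, 0]
3 nonzero rows, so rank(P) = 3.
P has 5 columns; by rank–nullity, nullity = 5 − 3 = 2.

2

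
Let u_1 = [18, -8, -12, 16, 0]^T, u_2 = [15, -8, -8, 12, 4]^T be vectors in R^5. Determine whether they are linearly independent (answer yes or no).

Form the matrix with these vectors as rows and row reduce.
R2 ← R2 − (5/6)·R1: [0, -4/3, 2, -4/3, 4]
2 nonzero rows, so the 2 vectors span a space of dimension 2.
Since 2 = 2, the vectors are linearly independent.

yes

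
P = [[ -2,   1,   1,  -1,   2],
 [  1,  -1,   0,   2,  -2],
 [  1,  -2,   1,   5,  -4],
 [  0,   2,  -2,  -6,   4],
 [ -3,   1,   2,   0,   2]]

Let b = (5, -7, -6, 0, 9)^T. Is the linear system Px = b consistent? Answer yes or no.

Row reduce the augmented matrix [P | b].
R2 ← R2 + (1/2)·R1: [0, -1/2, 1/2, 3/2, -1, -9/2]
R3 ← R3 + (1/2)·R1: [0, -3/2, 3/2, 9/2, -3, -7/2]
R5 ← R5 − (3/2)·R1: [0, -1/2, 1/2, 3/2, -1, 3/2]
R3 ← R3 − (3)·R2: [0, 0, 0, 0, 0, 10]
R4 ← R4 + (4)·R2: [0, 0, 0, 0, 0, -18]
R5 ← R5 − R2: [0, 0, 0, 0, 0, 6]
R4 ← R4 + (9/5)·R3: [0, 0, 0, 0, 0, 0]
R5 ← R5 − (3/5)·R3: [0, 0, 0, 0, 0, 0]
The echelon form has 3 nonzero rows; the last pivot sits in the augmented column, so rank(P) = 2 but rank([P|b]) = 3.
Since the ranks differ, the system is inconsistent.

no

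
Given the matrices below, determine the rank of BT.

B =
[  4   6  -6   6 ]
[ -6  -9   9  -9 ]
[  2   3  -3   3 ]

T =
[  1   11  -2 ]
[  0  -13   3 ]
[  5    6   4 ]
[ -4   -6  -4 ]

First compute BT:
[[-50, -106, -38],
 [ 75, 159,  57],
 [-25, -53, -19]]
Now row reduce the product.
R2 ← R2 + (3/2)·R1: [0, 0, 0]
R3 ← R3 − (1/2)·R1: [0, 0, 0]
1 nonzero row, so rank(BT) = 1.

1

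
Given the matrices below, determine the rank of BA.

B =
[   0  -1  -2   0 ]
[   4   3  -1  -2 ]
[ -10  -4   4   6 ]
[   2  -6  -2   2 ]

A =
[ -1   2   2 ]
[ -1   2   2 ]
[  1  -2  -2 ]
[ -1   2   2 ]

1

First compute BA:
[[ -1,   2,   2],
 [ -6,  12,  12],
 [ 12, -24, -24],
 [  0,   0,   0]]
Now row reduce the product.
R2 ← R2 − (6)·R1: [0, 0, 0]
R3 ← R3 + (12)·R1: [0, 0, 0]
1 nonzero row, so rank(BA) = 1.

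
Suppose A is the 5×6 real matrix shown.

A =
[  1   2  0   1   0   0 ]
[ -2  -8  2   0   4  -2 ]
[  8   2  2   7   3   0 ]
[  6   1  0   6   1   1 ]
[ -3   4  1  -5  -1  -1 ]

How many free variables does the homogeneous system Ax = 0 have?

2

Row reduce to echelon form.
R2 ← R2 + (2)·R1: [0, -4, 2, 2, 4, -2]
R3 ← R3 − (8)·R1: [0, -14, 2, -1, 3, 0]
R4 ← R4 − (6)·R1: [0, -11, 0, 0, 1, 1]
R5 ← R5 + (3)·R1: [0, 10, 1, -2, -1, -1]
R3 ← R3 − (7/2)·R2: [0, 0, -5, -8, -11, 7]
R4 ← R4 − (11/4)·R2: [0, 0, -11/2, -11/2, -10, 13/2]
R5 ← R5 + (5/2)·R2: [0, 0, 6, 3, 9, -6]
R4 ← R4 − (11/10)·R3: [0, 0, 0, 33/10, 21/10, -6/5]
R5 ← R5 + (6/5)·R3: [0, 0, 0, -33/5, -21/5, 12/5]
R5 ← R5 + (2)·R4: [0, 0, 0, 0, 0, 0]
4 nonzero rows, so rank(A) = 4.
A has 6 columns; by rank–nullity, nullity = 6 − 4 = 2.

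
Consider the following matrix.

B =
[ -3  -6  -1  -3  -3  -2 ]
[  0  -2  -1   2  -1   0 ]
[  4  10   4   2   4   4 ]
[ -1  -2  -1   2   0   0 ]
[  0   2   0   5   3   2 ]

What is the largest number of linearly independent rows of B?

4

Row reduce to echelon form.
R3 ← R3 + (4/3)·R1: [0, 2, 8/3, -2, 0, 4/3]
R4 ← R4 − (1/3)·R1: [0, 0, -2/3, 3, 1, 2/3]
R3 ← R3 + R2: [0, 0, 5/3, 0, -1, 4/3]
R5 ← R5 + R2: [0, 0, -1, 7, 2, 2]
R4 ← R4 + (2/5)·R3: [0, 0, 0, 3, 3/5, 6/5]
R5 ← R5 + (3/5)·R3: [0, 0, 0, 7, 7/5, 14/5]
R5 ← R5 − (7/3)·R4: [0, 0, 0, 0, 0, 0]
Echelon form has 4 nonzero rows, so rank(B) = 4.
The rank gives the maximum number of linearly independent rows: 4.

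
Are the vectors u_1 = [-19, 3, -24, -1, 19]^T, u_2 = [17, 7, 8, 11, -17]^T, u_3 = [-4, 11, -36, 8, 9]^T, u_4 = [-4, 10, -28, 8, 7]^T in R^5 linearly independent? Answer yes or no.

no

Form the matrix with these vectors as rows and row reduce.
R2 ← R2 + (17/19)·R1: [0, 184/19, -256/19, 192/19, 0]
R3 ← R3 − (4/19)·R1: [0, 197/19, -588/19, 156/19, 5]
R4 ← R4 − (4/19)·R1: [0, 178/19, -436/19, 156/19, 3]
R3 ← R3 − (197/184)·R2: [0, 0, -380/23, -60/23, 5]
R4 ← R4 − (89/92)·R2: [0, 0, -228/23, -36/23, 3]
R4 ← R4 − (3/5)·R3: [0, 0, 0, 0, 0]
3 nonzero rows, so the 4 vectors span a space of dimension 3.
Since 3 < 4, the vectors are linearly dependent.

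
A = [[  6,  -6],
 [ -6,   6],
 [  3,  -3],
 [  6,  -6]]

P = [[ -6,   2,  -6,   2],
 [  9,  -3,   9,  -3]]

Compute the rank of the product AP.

1

First compute AP:
[[-90,  30, -90,  30],
 [ 90, -30,  90, -30],
 [-45,  15, -45,  15],
 [-90,  30, -90,  30]]
Now row reduce the product.
R2 ← R2 + R1: [0, 0, 0, 0]
R3 ← R3 − (1/2)·R1: [0, 0, 0, 0]
R4 ← R4 − R1: [0, 0, 0, 0]
1 nonzero row, so rank(AP) = 1.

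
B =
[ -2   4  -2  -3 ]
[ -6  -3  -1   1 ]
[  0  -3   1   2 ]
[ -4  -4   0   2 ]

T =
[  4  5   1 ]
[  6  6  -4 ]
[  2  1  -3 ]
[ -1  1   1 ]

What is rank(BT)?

First compute BT:
[[ 15,   9, -15],
 [-45, -48,  10],
 [-18, -15,  11],
 [-42, -42,  14]]
Now row reduce the product.
R2 ← R2 + (3)·R1: [0, -21, -35]
R3 ← R3 + (6/5)·R1: [0, -21/5, -7]
R4 ← R4 + (14/5)·R1: [0, -84/5, -28]
R3 ← R3 − (1/5)·R2: [0, 0, 0]
R4 ← R4 − (4/5)·R2: [0, 0, 0]
2 nonzero rows, so rank(BT) = 2.

2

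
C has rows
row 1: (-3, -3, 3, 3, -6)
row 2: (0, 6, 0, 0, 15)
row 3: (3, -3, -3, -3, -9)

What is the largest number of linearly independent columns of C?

Row reduce to echelon form.
R3 ← R3 + R1: [0, -6, 0, 0, -15]
R3 ← R3 + R2: [0, 0, 0, 0, 0]
Echelon form has 2 nonzero rows, so rank(C) = 2.
The rank gives the maximum number of linearly independent columns: 2.

2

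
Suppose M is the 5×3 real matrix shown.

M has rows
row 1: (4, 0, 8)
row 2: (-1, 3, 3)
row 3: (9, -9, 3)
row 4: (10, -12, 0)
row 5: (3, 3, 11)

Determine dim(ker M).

Row reduce to echelon form.
R2 ← R2 + (1/4)·R1: [0, 3, 5]
R3 ← R3 − (9/4)·R1: [0, -9, -15]
R4 ← R4 − (5/2)·R1: [0, -12, -20]
R5 ← R5 − (3/4)·R1: [0, 3, 5]
R3 ← R3 + (3)·R2: [0, 0, 0]
R4 ← R4 + (4)·R2: [0, 0, 0]
R5 ← R5 − R2: [0, 0, 0]
2 nonzero rows, so rank(M) = 2.
M has 3 columns; by rank–nullity, nullity = 3 − 2 = 1.

1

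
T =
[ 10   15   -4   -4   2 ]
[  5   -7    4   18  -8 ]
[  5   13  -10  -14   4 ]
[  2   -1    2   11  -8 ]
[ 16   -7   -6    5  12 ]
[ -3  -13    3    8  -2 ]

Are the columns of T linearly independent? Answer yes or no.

yes

Row reduce T to echelon form.
R2 ← R2 − (1/2)·R1: [0, -29/2, 6, 20, -9]
R3 ← R3 − (1/2)·R1: [0, 11/2, -8, -12, 3]
R4 ← R4 − (1/5)·R1: [0, -4, 14/5, 59/5, -42/5]
R5 ← R5 − (8/5)·R1: [0, -31, 2/5, 57/5, 44/5]
R6 ← R6 + (3/10)·R1: [0, -17/2, 9/5, 34/5, -7/5]
R3 ← R3 + (11/29)·R2: [0, 0, -166/29, -128/29, -12/29]
R4 ← R4 − (8/29)·R2: [0, 0, 166/145, 911/145, -858/145]
R5 ← R5 − (62/29)·R2: [0, 0, -1802/145, -4547/145, 4066/145]
R6 ← R6 − (17/29)·R2: [0, 0, -249/145, -714/145, 562/145]
R4 ← R4 + (1/5)·R3: [0, 0, 0, 27/5, -6]
R5 ← R5 − (901/415)·R3: [0, 0, 0, -9037/415, 2402/83]
R6 ← R6 − (3/10)·R3: [0, 0, 0, -18/5, 4]
R5 ← R5 + (9037/2241)·R4: [0, 0, 0, 0, 3544/747]
R6 ← R6 + (2/3)·R4: [0, 0, 0, 0, 0]
5 pivots among 5 columns.
Every column is a pivot column, so the columns are linearly independent.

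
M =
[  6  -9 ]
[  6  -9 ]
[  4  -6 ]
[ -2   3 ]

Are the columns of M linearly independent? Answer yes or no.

no

Row reduce M to echelon form.
R2 ← R2 − R1: [0, 0]
R3 ← R3 − (2/3)·R1: [0, 0]
R4 ← R4 + (1/3)·R1: [0, 0]
1 pivot among 2 columns.
Only 1 < 2 pivot columns, so the columns are linearly dependent.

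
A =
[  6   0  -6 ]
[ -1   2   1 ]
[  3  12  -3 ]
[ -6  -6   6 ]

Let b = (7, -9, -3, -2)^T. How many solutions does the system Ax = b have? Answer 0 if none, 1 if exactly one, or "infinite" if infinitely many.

Row reduce the augmented matrix [A | b].
R2 ← R2 + (1/6)·R1: [0, 2, 0, -47/6]
R3 ← R3 − (1/2)·R1: [0, 12, 0, -13/2]
R4 ← R4 + R1: [0, -6, 0, 5]
R3 ← R3 − (6)·R2: [0, 0, 0, 81/2]
R4 ← R4 + (3)·R2: [0, 0, 0, -37/2]
R4 ← R4 + (37/81)·R3: [0, 0, 0, 0]
The echelon form has 3 nonzero rows; the last pivot sits in the augmented column, so rank(A) = 2 but rank([A|b]) = 3.
Since the ranks differ, the system is inconsistent.
It has no solutions.

0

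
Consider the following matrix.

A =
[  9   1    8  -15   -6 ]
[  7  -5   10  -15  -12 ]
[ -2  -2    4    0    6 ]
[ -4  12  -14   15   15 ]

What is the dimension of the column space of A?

3

Row reduce to echelon form.
R2 ← R2 − (7/9)·R1: [0, -52/9, 34/9, -10/3, -22/3]
R3 ← R3 + (2/9)·R1: [0, -16/9, 52/9, -10/3, 14/3]
R4 ← R4 + (4/9)·R1: [0, 112/9, -94/9, 25/3, 37/3]
R3 ← R3 − (4/13)·R2: [0, 0, 60/13, -30/13, 90/13]
R4 ← R4 + (28/13)·R2: [0, 0, -30/13, 15/13, -45/13]
R4 ← R4 + (1/2)·R3: [0, 0, 0, 0, 0]
Echelon form has 3 nonzero rows, so rank(A) = 3.
The column space has dimension equal to the rank: 3.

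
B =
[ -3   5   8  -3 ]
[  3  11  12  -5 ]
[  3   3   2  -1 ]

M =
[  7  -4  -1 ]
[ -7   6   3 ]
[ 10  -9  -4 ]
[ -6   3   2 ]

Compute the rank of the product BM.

2

First compute BM:
[[ 42, -39, -20],
 [ 94, -69, -28],
 [ 26, -15,  -4]]
Now row reduce the product.
R2 ← R2 − (47/21)·R1: [0, 128/7, 352/21]
R3 ← R3 − (13/21)·R1: [0, 64/7, 176/21]
R3 ← R3 − (1/2)·R2: [0, 0, 0]
2 nonzero rows, so rank(BM) = 2.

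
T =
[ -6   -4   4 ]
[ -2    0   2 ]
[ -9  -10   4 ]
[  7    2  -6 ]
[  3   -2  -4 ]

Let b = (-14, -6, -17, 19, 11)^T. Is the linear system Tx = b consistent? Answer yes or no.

Row reduce the augmented matrix [T | b].
R2 ← R2 − (1/3)·R1: [0, 4/3, 2/3, -4/3]
R3 ← R3 − (3/2)·R1: [0, -4, -2, 4]
R4 ← R4 + (7/6)·R1: [0, -8/3, -4/3, 8/3]
R5 ← R5 + (1/2)·R1: [0, -4, -2, 4]
R3 ← R3 + (3)·R2: [0, 0, 0, 0]
R4 ← R4 + (2)·R2: [0, 0, 0, 0]
R5 ← R5 + (3)·R2: [0, 0, 0, 0]
The echelon form has 2 nonzero rows, and every pivot lies in the first 3 columns, so rank(T) = rank([T|b]) = 2.
The system is consistent.

yes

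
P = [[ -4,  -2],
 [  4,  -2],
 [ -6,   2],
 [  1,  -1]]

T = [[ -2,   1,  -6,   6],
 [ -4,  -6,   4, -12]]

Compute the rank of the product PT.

First compute PT:
[[ 16,   8,  16,   0],
 [  0,  16, -32,  48],
 [  4, -18,  44, -60],
 [  2,   7, -10,  18]]
Now row reduce the product.
R3 ← R3 − (1/4)·R1: [0, -20, 40, -60]
R4 ← R4 − (1/8)·R1: [0, 6, -12, 18]
R3 ← R3 + (5/4)·R2: [0, 0, 0, 0]
R4 ← R4 − (3/8)·R2: [0, 0, 0, 0]
2 nonzero rows, so rank(PT) = 2.

2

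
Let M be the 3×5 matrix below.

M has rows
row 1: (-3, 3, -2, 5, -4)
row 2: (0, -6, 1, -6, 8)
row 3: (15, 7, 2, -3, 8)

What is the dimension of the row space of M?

3

Row reduce to echelon form.
R3 ← R3 + (5)·R1: [0, 22, -8, 22, -12]
R3 ← R3 + (11/3)·R2: [0, 0, -13/3, 0, 52/3]
Echelon form has 3 nonzero rows, so rank(M) = 3.
The row space has dimension equal to the rank: 3.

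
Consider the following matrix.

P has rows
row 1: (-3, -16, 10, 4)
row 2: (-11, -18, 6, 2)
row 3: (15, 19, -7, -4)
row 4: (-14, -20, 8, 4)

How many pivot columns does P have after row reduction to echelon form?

Row reduce to echelon form.
R2 ← R2 − (11/3)·R1: [0, 122/3, -92/3, -38/3]
R3 ← R3 + (5)·R1: [0, -61, 43, 16]
R4 ← R4 − (14/3)·R1: [0, 164/3, -116/3, -44/3]
R3 ← R3 + (3/2)·R2: [0, 0, -3, -3]
R4 ← R4 − (82/61)·R2: [0, 0, 156/61, 144/61]
R4 ← R4 + (52/61)·R3: [0, 0, 0, -12/61]
Echelon form has 4 nonzero rows, so rank(P) = 4.
Each nonzero row contributes one pivot column: 4 pivot columns.

4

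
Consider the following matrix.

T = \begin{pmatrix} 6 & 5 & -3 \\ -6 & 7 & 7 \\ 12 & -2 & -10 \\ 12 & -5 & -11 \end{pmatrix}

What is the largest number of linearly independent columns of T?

Row reduce to echelon form.
R2 ← R2 + R1: [0, 12, 4]
R3 ← R3 − (2)·R1: [0, -12, -4]
R4 ← R4 − (2)·R1: [0, -15, -5]
R3 ← R3 + R2: [0, 0, 0]
R4 ← R4 + (5/4)·R2: [0, 0, 0]
Echelon form has 2 nonzero rows, so rank(T) = 2.
The rank gives the maximum number of linearly independent columns: 2.

2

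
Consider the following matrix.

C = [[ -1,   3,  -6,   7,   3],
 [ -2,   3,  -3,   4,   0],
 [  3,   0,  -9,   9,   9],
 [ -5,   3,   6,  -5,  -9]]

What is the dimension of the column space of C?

Row reduce to echelon form.
R2 ← R2 − (2)·R1: [0, -3, 9, -10, -6]
R3 ← R3 + (3)·R1: [0, 9, -27, 30, 18]
R4 ← R4 − (5)·R1: [0, -12, 36, -40, -24]
R3 ← R3 + (3)·R2: [0, 0, 0, 0, 0]
R4 ← R4 − (4)·R2: [0, 0, 0, 0, 0]
Echelon form has 2 nonzero rows, so rank(C) = 2.
The column space has dimension equal to the rank: 2.

2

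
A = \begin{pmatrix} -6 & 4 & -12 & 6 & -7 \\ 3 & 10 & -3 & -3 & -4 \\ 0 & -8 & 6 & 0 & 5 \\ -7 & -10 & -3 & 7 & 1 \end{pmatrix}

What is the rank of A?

2

Row reduce to echelon form.
R2 ← R2 + (1/2)·R1: [0, 12, -9, 0, -15/2]
R4 ← R4 − (7/6)·R1: [0, -44/3, 11, 0, 55/6]
R3 ← R3 + (2/3)·R2: [0, 0, 0, 0, 0]
R4 ← R4 + (11/9)·R2: [0, 0, 0, 0, 0]
Echelon form has 2 nonzero rows, so rank(A) = 2.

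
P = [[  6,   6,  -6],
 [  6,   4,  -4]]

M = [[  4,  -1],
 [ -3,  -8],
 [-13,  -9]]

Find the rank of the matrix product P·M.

2

First compute PM:
[[ 84,   0],
 [ 64,  -2]]
Now row reduce the product.
R2 ← R2 − (16/21)·R1: [0, -2]
2 nonzero rows, so rank(PM) = 2.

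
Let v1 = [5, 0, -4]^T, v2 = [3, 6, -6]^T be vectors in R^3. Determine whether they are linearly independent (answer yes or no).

Form the matrix with these vectors as rows and row reduce.
R2 ← R2 − (3/5)·R1: [0, 6, -18/5]
2 nonzero rows, so the 2 vectors span a space of dimension 2.
Since 2 = 2, the vectors are linearly independent.

yes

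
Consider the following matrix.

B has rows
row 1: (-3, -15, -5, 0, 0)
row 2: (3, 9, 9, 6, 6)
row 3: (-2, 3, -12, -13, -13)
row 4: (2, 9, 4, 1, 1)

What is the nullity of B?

3

Row reduce to echelon form.
R2 ← R2 + R1: [0, -6, 4, 6, 6]
R3 ← R3 − (2/3)·R1: [0, 13, -26/3, -13, -13]
R4 ← R4 + (2/3)·R1: [0, -1, 2/3, 1, 1]
R3 ← R3 + (13/6)·R2: [0, 0, 0, 0, 0]
R4 ← R4 − (1/6)·R2: [0, 0, 0, 0, 0]
2 nonzero rows, so rank(B) = 2.
B has 5 columns; by rank–nullity, nullity = 5 − 2 = 3.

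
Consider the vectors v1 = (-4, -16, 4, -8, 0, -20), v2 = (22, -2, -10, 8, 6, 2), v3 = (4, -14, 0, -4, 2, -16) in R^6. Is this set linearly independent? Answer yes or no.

Form the matrix with these vectors as rows and row reduce.
R2 ← R2 + (11/2)·R1: [0, -90, 12, -36, 6, -108]
R3 ← R3 + R1: [0, -30, 4, -12, 2, -36]
R3 ← R3 − (1/3)·R2: [0, 0, 0, 0, 0, 0]
2 nonzero rows, so the 3 vectors span a space of dimension 2.
Since 2 < 3, the vectors are linearly dependent.

no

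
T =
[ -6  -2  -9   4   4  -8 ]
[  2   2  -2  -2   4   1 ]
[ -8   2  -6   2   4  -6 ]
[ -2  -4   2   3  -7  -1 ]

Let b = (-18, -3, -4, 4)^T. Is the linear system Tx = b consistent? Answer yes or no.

yes

Row reduce the augmented matrix [T | b].
R2 ← R2 + (1/3)·R1: [0, 4/3, -5, -2/3, 16/3, -5/3, -9]
R3 ← R3 − (4/3)·R1: [0, 14/3, 6, -10/3, -4/3, 14/3, 20]
R4 ← R4 − (1/3)·R1: [0, -10/3, 5, 5/3, -25/3, 5/3, 10]
R3 ← R3 − (7/2)·R2: [0, 0, 47/2, -1, -20, 21/2, 103/2]
R4 ← R4 + (5/2)·R2: [0, 0, -15/2, 0, 5, -5/2, -25/2]
R4 ← R4 + (15/47)·R3: [0, 0, 0, -15/47, -65/47, 40/47, 185/47]
The echelon form has 4 nonzero rows, and every pivot lies in the first 6 columns, so rank(T) = rank([T|b]) = 4.
The system is consistent.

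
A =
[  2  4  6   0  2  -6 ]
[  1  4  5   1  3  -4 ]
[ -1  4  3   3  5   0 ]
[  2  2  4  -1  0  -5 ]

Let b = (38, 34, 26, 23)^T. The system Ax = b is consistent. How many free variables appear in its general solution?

Row reduce the augmented matrix [A | b].
R2 ← R2 − (1/2)·R1: [0, 2, 2, 1, 2, -1, 15]
R3 ← R3 + (1/2)·R1: [0, 6, 6, 3, 6, -3, 45]
R4 ← R4 − R1: [0, -2, -2, -1, -2, 1, -15]
R3 ← R3 − (3)·R2: [0, 0, 0, 0, 0, 0, 0]
R4 ← R4 + R2: [0, 0, 0, 0, 0, 0, 0]
The echelon form has 2 nonzero rows, and every pivot lies in the first 6 columns, so rank(A) = rank([A|b]) = 2.
The system is consistent.
Free variables = (unknowns) − (rank) = 6 − 2 = 4.

4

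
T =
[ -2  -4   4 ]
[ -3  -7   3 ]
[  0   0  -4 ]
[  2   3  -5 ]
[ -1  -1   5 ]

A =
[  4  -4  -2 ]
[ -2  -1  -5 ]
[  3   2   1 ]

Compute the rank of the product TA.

3

First compute TA:
[[ 12,  20,  28],
 [ 11,  25,  44],
 [-12,  -8,  -4],
 [-13, -21, -24],
 [ 13,  15,  12]]
Now row reduce the product.
R2 ← R2 − (11/12)·R1: [0, 20/3, 55/3]
R3 ← R3 + R1: [0, 12, 24]
R4 ← R4 + (13/12)·R1: [0, 2/3, 19/3]
R5 ← R5 − (13/12)·R1: [0, -20/3, -55/3]
R3 ← R3 − (9/5)·R2: [0, 0, -9]
R4 ← R4 − (1/10)·R2: [0, 0, 9/2]
R5 ← R5 + R2: [0, 0, 0]
R4 ← R4 + (1/2)·R3: [0, 0, 0]
3 nonzero rows, so rank(TA) = 3.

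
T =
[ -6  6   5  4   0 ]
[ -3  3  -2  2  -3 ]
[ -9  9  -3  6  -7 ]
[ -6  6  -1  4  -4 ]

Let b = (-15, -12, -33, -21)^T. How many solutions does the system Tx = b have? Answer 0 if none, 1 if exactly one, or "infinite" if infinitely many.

infinite

Row reduce the augmented matrix [T | b].
R2 ← R2 − (1/2)·R1: [0, 0, -9/2, 0, -3, -9/2]
R3 ← R3 − (3/2)·R1: [0, 0, -21/2, 0, -7, -21/2]
R4 ← R4 − R1: [0, 0, -6, 0, -4, -6]
R3 ← R3 − (7/3)·R2: [0, 0, 0, 0, 0, 0]
R4 ← R4 − (4/3)·R2: [0, 0, 0, 0, 0, 0]
The echelon form has 2 nonzero rows, and every pivot lies in the first 5 columns, so rank(T) = rank([T|b]) = 2.
The system is consistent.
rank = 2 < 5 unknowns, so there are infinitely many solutions.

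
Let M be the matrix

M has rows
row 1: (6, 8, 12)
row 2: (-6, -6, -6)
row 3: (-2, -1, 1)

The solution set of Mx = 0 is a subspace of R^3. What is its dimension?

Row reduce to echelon form.
R2 ← R2 + R1: [0, 2, 6]
R3 ← R3 + (1/3)·R1: [0, 5/3, 5]
R3 ← R3 − (5/6)·R2: [0, 0, 0]
2 nonzero rows, so rank(M) = 2.
M has 3 columns; by rank–nullity, nullity = 3 − 2 = 1.

1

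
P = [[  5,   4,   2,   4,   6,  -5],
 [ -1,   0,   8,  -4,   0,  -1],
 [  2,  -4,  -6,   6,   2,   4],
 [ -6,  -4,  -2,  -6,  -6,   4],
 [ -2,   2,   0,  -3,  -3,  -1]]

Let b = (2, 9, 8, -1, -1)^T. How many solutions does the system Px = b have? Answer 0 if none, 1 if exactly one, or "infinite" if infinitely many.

0

Row reduce the augmented matrix [P | b].
R2 ← R2 + (1/5)·R1: [0, 4/5, 42/5, -16/5, 6/5, -2, 47/5]
R3 ← R3 − (2/5)·R1: [0, -28/5, -34/5, 22/5, -2/5, 6, 36/5]
R4 ← R4 + (6/5)·R1: [0, 4/5, 2/5, -6/5, 6/5, -2, 7/5]
R5 ← R5 + (2/5)·R1: [0, 18/5, 4/5, -7/5, -3/5, -3, -1/5]
R3 ← R3 + (7)·R2: [0, 0, 52, -18, 8, -8, 73]
R4 ← R4 − R2: [0, 0, -8, 2, 0, 0, -8]
R5 ← R5 − (9/2)·R2: [0, 0, -37, 13, -6, 6, -85/2]
R4 ← R4 + (2/13)·R3: [0, 0, 0, -10/13, 16/13, -16/13, 42/13]
R5 ← R5 + (37/52)·R3: [0, 0, 0, 5/26, -4/13, 4/13, 491/52]
R5 ← R5 + (1/4)·R4: [0, 0, 0, 0, 0, 0, 41/4]
The echelon form has 5 nonzero rows; the last pivot sits in the augmented column, so rank(P) = 4 but rank([P|b]) = 5.
Since the ranks differ, the system is inconsistent.
It has no solutions.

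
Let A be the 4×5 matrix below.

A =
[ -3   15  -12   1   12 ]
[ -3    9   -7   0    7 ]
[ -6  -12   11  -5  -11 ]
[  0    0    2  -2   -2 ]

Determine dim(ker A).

2

Row reduce to echelon form.
R2 ← R2 − R1: [0, -6, 5, -1, -5]
R3 ← R3 − (2)·R1: [0, -42, 35, -7, -35]
R3 ← R3 − (7)·R2: [0, 0, 0, 0, 0]
Swap R3 ↔ R4
3 nonzero rows, so rank(A) = 3.
A has 5 columns; by rank–nullity, nullity = 5 − 3 = 2.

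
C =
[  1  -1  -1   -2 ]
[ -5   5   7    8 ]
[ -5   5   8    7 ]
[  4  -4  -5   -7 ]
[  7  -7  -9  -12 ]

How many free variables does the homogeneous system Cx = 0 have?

2

Row reduce to echelon form.
R2 ← R2 + (5)·R1: [0, 0, 2, -2]
R3 ← R3 + (5)·R1: [0, 0, 3, -3]
R4 ← R4 − (4)·R1: [0, 0, -1, 1]
R5 ← R5 − (7)·R1: [0, 0, -2, 2]
R3 ← R3 − (3/2)·R2: [0, 0, 0, 0]
R4 ← R4 + (1/2)·R2: [0, 0, 0, 0]
R5 ← R5 + R2: [0, 0, 0, 0]
2 nonzero rows, so rank(C) = 2.
C has 4 columns; by rank–nullity, nullity = 4 − 2 = 2.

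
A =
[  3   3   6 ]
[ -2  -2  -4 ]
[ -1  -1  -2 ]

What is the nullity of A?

2

Row reduce to echelon form.
R2 ← R2 + (2/3)·R1: [0, 0, 0]
R3 ← R3 + (1/3)·R1: [0, 0, 0]
1 nonzero row, so rank(A) = 1.
A has 3 columns; by rank–nullity, nullity = 3 − 1 = 2.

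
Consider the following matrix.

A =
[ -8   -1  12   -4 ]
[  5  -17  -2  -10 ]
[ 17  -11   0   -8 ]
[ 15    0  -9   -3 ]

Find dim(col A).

Row reduce to echelon form.
R2 ← R2 + (5/8)·R1: [0, -141/8, 11/2, -25/2]
R3 ← R3 + (17/8)·R1: [0, -105/8, 51/2, -33/2]
R4 ← R4 + (15/8)·R1: [0, -15/8, 27/2, -21/2]
R3 ← R3 − (35/47)·R2: [0, 0, 1006/47, -338/47]
R4 ← R4 − (5/47)·R2: [0, 0, 607/47, -431/47]
R4 ← R4 − (607/1006)·R3: [0, 0, 0, -2430/503]
Echelon form has 4 nonzero rows, so rank(A) = 4.
The column space has dimension equal to the rank: 4.

4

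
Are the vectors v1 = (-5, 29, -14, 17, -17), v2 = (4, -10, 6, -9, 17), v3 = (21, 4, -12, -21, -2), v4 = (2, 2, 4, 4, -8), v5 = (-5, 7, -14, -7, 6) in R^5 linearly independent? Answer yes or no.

yes

Form the matrix with these vectors as rows and row reduce.
R2 ← R2 + (4/5)·R1: [0, 66/5, -26/5, 23/5, 17/5]
R3 ← R3 + (21/5)·R1: [0, 629/5, -354/5, 252/5, -367/5]
R4 ← R4 + (2/5)·R1: [0, 68/5, -8/5, 54/5, -74/5]
R5 ← R5 − R1: [0, -22, 0, -24, 23]
R3 ← R3 − (629/66)·R2: [0, 0, -701/33, 433/66, -6983/66]
R4 ← R4 − (34/33)·R2: [0, 0, 124/33, 200/33, -604/33]
R5 ← R5 + (5/3)·R2: [0, 0, -26/3, -49/3, 86/3]
R4 ← R4 + (124/701)·R3: [0, 0, 0, 5062/701, -25950/701]
R5 ← R5 − (286/701)·R3: [0, 0, 0, -13326/701, 50355/701]
R5 ← R5 + (6663/2531)·R4: [0, 0, 0, 0, -64845/2531]
5 nonzero rows, so the 5 vectors span a space of dimension 5.
Since 5 = 5, the vectors are linearly independent.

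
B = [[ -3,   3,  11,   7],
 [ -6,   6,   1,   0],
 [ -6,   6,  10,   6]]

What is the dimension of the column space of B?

2

Row reduce to echelon form.
R2 ← R2 − (2)·R1: [0, 0, -21, -14]
R3 ← R3 − (2)·R1: [0, 0, -12, -8]
R3 ← R3 − (4/7)·R2: [0, 0, 0, 0]
Echelon form has 2 nonzero rows, so rank(B) = 2.
The column space has dimension equal to the rank: 2.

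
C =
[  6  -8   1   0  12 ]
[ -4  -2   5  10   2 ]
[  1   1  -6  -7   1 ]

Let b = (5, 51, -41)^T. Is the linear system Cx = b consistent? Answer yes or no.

yes

Row reduce the augmented matrix [C | b].
R2 ← R2 + (2/3)·R1: [0, -22/3, 17/3, 10, 10, 163/3]
R3 ← R3 − (1/6)·R1: [0, 7/3, -37/6, -7, -1, -251/6]
R3 ← R3 + (7/22)·R2: [0, 0, -48/11, -42/11, 24/11, -270/11]
The echelon form has 3 nonzero rows, and every pivot lies in the first 5 columns, so rank(C) = rank([C|b]) = 3.
The system is consistent.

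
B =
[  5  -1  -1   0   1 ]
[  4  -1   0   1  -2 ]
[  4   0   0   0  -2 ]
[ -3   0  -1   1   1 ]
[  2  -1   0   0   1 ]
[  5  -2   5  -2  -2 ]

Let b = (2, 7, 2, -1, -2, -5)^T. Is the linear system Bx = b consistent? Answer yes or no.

Row reduce the augmented matrix [B | b].
R2 ← R2 − (4/5)·R1: [0, -1/5, 4/5, 1, -14/5, 27/5]
R3 ← R3 − (4/5)·R1: [0, 4/5, 4/5, 0, -14/5, 2/5]
R4 ← R4 + (3/5)·R1: [0, -3/5, -8/5, 1, 8/5, 1/5]
R5 ← R5 − (2/5)·R1: [0, -3/5, 2/5, 0, 3/5, -14/5]
R6 ← R6 − R1: [0, -1, 6, -2, -3, -7]
R3 ← R3 + (4)·R2: [0, 0, 4, 4, -14, 22]
R4 ← R4 − (3)·R2: [0, 0, -4, -2, 10, -16]
R5 ← R5 − (3)·R2: [0, 0, -2, -3, 9, -19]
R6 ← R6 − (5)·R2: [0, 0, 2, -7, 11, -34]
R4 ← R4 + R3: [0, 0, 0, 2, -4, 6]
R5 ← R5 + (1/2)·R3: [0, 0, 0, -1, 2, -8]
R6 ← R6 − (1/2)·R3: [0, 0, 0, -9, 18, -45]
R5 ← R5 + (1/2)·R4: [0, 0, 0, 0, 0, -5]
R6 ← R6 + (9/2)·R4: [0, 0, 0, 0, 0, -18]
R6 ← R6 − (18/5)·R5: [0, 0, 0, 0, 0, 0]
The echelon form has 5 nonzero rows; the last pivot sits in the augmented column, so rank(B) = 4 but rank([B|b]) = 5.
Since the ranks differ, the system is inconsistent.

no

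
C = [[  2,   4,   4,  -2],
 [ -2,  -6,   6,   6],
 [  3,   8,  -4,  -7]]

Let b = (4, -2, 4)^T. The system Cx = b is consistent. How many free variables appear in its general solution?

Row reduce the augmented matrix [C | b].
R2 ← R2 + R1: [0, -2, 10, 4, 2]
R3 ← R3 − (3/2)·R1: [0, 2, -10, -4, -2]
R3 ← R3 + R2: [0, 0, 0, 0, 0]
The echelon form has 2 nonzero rows, and every pivot lies in the first 4 columns, so rank(C) = rank([C|b]) = 2.
The system is consistent.
Free variables = (unknowns) − (rank) = 4 − 2 = 2.

2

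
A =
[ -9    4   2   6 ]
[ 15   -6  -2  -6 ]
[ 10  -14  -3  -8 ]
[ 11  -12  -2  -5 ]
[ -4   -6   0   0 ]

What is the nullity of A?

Row reduce to echelon form.
R2 ← R2 + (5/3)·R1: [0, 2/3, 4/3, 4]
R3 ← R3 + (10/9)·R1: [0, -86/9, -7/9, -4/3]
R4 ← R4 + (11/9)·R1: [0, -64/9, 4/9, 7/3]
R5 ← R5 − (4/9)·R1: [0, -70/9, -8/9, -8/3]
R3 ← R3 + (43/3)·R2: [0, 0, 55/3, 56]
R4 ← R4 + (32/3)·R2: [0, 0, 44/3, 45]
R5 ← R5 + (35/3)·R2: [0, 0, 44/3, 44]
R4 ← R4 − (4/5)·R3: [0, 0, 0, 1/5]
R5 ← R5 − (4/5)·R3: [0, 0, 0, -4/5]
R5 ← R5 + (4)·R4: [0, 0, 0, 0]
4 nonzero rows, so rank(A) = 4.
A has 4 columns; by rank–nullity, nullity = 4 − 4 = 0.

0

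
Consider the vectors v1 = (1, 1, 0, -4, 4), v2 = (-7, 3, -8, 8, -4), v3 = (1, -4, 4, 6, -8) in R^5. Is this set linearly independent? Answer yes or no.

Form the matrix with these vectors as rows and row reduce.
R2 ← R2 + (7)·R1: [0, 10, -8, -20, 24]
R3 ← R3 − R1: [0, -5, 4, 10, -12]
R3 ← R3 + (1/2)·R2: [0, 0, 0, 0, 0]
2 nonzero rows, so the 3 vectors span a space of dimension 2.
Since 2 < 3, the vectors are linearly dependent.

no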